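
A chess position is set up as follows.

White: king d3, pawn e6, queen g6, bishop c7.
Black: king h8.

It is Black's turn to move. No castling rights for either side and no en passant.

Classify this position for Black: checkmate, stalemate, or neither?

stalemate

Black to move; black king on h8.
In check: no.
King squares — g7: attacked by Qg6; h7: attacked by Qg6; g8: attacked by Qg6.
Legal moves for Black: none.
Not in check and no legal moves → stalemate.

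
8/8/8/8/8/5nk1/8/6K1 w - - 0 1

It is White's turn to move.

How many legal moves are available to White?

White to move; king on g1.
In check: yes, from the black knight on f3.
Legal moves: Kh1, Kf1.
Count: 2.

2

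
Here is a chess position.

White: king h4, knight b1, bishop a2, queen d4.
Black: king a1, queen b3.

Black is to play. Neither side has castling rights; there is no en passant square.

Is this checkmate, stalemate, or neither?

Black to move; black king on a1.
In check: yes, from the white queen on d4.
King squares — b1: attacked by Ba2; a2: available; b2: attacked by Qd4.
Legal moves for Black: Kxa2, Qc3, Qb2.
Black is in check but has 3 legal moves → neither.

neither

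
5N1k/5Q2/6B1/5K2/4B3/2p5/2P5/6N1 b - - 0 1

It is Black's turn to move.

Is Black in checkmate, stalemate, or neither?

Black to move; black king on h8.
In check: no.
King squares — g7: attacked by Qf7; h7: attacked by Bg6; g8: attacked by Qf7.
Legal moves for Black: none.
Not in check and no legal moves → stalemate.

stalemate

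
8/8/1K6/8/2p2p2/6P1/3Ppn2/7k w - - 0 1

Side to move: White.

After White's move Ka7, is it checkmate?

no

After Ka7: black king on h1; in check: no.
Black is not in check, so this cannot be checkmate.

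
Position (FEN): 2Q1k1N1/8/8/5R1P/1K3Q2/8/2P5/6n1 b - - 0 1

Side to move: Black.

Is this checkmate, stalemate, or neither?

checkmate

Black to move; black king on e8.
In check: yes, from the white queen on c8.
King squares — d7: attacked by Qc8; e7: attacked by Ng8; f7: attacked by Rf5; d8: attacked by Qc8; f8: attacked by Rf5.
Legal moves for Black: none.
In check with no legal moves → checkmate.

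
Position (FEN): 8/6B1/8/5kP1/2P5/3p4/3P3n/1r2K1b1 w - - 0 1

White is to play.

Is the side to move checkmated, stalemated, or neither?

White to move; white king on e1.
In check: yes, from the black rook on b1.
King squares — d1: attacked by Rb1; f1: attacked by Rb1; d2: own pawn; e2: attacked by Pd3; f2: attacked by Bg1.
Legal moves for White: none.
In check with no legal moves → checkmate.

checkmate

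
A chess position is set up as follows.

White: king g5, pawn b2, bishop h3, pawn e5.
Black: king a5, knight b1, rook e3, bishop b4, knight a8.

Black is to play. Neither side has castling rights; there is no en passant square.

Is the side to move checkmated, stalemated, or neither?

neither

Black to move; black king on a5.
In check: no.
Legal moves for Black include: Nc7, Nb6, Kb6, Ka6, Kb5, Ka4, Bf8, Be7+, Bd6, Bc5, Bc3, Ba3, Bd2, Be1, Rxe5+, Re4, Rxh3, Rg3+, ... (list truncated; more exist).
Black has legal moves and is not in check → neither.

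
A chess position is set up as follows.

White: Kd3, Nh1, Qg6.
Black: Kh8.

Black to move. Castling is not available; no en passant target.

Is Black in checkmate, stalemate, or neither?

stalemate

Black to move; black king on h8.
In check: no.
King squares — g7: attacked by Qg6; h7: attacked by Qg6; g8: attacked by Qg6.
Legal moves for Black: none.
Not in check and no legal moves → stalemate.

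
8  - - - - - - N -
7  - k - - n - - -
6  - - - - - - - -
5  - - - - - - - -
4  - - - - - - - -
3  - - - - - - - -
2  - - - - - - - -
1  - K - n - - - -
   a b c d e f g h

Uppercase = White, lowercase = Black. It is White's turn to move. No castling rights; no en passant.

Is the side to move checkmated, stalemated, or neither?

White to move; white king on b1.
In check: no.
Legal moves for White: Nxe7, Nh6, Nf6, Kc2, Ka2, Kc1, Ka1.
White has 7 legal moves and is not in check → neither.

neither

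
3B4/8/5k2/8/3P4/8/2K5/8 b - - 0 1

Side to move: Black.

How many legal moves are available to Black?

5

Black to move; king on f6.
In check: yes, from the white bishop on d8.
Legal moves: Kg7, Kf7, Kg6, Ke6, Kf5.
Count: 5.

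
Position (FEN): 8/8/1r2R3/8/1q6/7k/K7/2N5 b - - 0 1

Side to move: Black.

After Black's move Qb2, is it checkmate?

yes

After Qb2: white king on a2; in check: yes, from the black queen on b2.
King squares — a1: attacked by Qb2; b1: attacked by Qb2; b2: attacked by Rb6; a3: attacked by Qb2; b3: attacked by Qb2.
White has no legal moves → checkmate.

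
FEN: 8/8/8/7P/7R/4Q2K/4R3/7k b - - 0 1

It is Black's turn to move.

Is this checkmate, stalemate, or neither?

Black to move; black king on h1.
In check: no.
King squares — g1: attacked by Qe3; g2: attacked by Re2; h2: attacked by Re2.
Legal moves for Black: none.
Not in check and no legal moves → stalemate.

stalemate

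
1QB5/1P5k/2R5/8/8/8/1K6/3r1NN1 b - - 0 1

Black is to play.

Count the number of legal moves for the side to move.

Black to move; king on h7.
In check: no.
Legal moves: Kh8, Kg8, Kg7, Rd8, Rd7, Rd6, Rd5, Rd4, Rd3, Rd2+, Rxf1, Re1, Rc1, Rb1+, Ra1.
Count: 15.

15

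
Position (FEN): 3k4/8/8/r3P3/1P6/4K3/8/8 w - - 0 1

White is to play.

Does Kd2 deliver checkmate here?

no

After Kd2: black king on d8; in check: no.
Black is not in check, so this cannot be checkmate.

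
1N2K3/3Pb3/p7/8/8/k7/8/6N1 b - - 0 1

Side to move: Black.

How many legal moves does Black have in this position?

Black to move; king on a3.
In check: no.
Legal moves: Bf8, Bd8, Bf6, Bd6, Bg5, Bc5, Bh4, Bb4, Kb4, Ka4, Kb3, Kb2, Ka2, a5.
Count: 14.

14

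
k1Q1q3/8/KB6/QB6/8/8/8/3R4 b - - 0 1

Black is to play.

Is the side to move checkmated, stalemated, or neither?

neither

Black to move; black king on a8.
In check: yes, from the white queen on c8.
King squares — a7: attacked by Ka6; b7: attacked by Ka6; b8: attacked by Qc8.
Legal moves for Black: Qxc8#.
Black is in check but has 1 legal move → neither.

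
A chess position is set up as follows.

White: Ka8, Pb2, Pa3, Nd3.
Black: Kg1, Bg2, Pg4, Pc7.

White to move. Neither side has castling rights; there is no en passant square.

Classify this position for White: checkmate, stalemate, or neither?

neither

White to move; white king on a8.
In check: yes, from the black bishop on g2.
King squares — a7: available; b7: attacked by Bg2; b8: available.
Legal moves for White: Kb8, Ka7.
White is in check but has 2 legal moves → neither.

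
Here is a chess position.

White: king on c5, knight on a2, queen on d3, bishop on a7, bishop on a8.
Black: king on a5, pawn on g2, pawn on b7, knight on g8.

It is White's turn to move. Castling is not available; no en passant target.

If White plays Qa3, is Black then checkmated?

yes

After Qa3: black king on a5; in check: yes, from the white queen on a3.
King squares — a4: attacked by Qa3; b4: attacked by Na2; b5: attacked by Kc5; a6: attacked by Qa3; b6: attacked by Kc5.
Black has no legal moves → checkmate.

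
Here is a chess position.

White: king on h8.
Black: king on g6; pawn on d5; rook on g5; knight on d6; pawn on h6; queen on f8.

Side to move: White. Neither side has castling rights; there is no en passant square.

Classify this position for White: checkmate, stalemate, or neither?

checkmate

White to move; white king on h8.
In check: yes, from the black queen on f8.
King squares — g7: attacked by Kg6; h7: attacked by Kg6; g8: attacked by Qf8.
Legal moves for White: none.
In check with no legal moves → checkmate.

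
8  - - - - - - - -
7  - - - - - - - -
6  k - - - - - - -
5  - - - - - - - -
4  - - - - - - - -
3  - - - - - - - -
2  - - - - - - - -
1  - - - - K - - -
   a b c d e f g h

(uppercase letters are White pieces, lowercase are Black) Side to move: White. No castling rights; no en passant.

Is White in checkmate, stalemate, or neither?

neither

White to move; white king on e1.
In check: no.
Legal moves for White: Kf2, Ke2, Kd2, Kf1, Kd1.
White has 5 legal moves and is not in check → neither.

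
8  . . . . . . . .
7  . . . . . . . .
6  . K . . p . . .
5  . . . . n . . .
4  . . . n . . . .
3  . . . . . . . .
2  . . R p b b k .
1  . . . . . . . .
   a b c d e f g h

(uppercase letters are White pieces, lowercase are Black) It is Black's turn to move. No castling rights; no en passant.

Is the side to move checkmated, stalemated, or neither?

Black to move; black king on g2.
In check: no.
Legal moves for Black include: Nf7, Nd7+, Ng6, Nec6, Ng4, Nc4+, Nef3, Nd3, Ndc6+, Nf5+, Nb5+, Ndf3+, Nb3+, Nxc2+, Kh3, Kg3, Kf3, Kh2, ... (list truncated; more exist).
Black has legal moves and is not in check → neither.

neither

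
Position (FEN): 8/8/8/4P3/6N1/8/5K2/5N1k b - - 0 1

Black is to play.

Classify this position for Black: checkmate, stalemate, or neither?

Black to move; black king on h1.
In check: no.
King squares — g1: attacked by Kf2; g2: attacked by Kf2; h2: attacked by Nf1.
Legal moves for Black: none.
Not in check and no legal moves → stalemate.

stalemate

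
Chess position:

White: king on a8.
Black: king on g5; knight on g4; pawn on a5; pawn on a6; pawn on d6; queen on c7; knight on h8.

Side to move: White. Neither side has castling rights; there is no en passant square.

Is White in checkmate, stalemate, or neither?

White to move; white king on a8.
In check: no.
King squares — a7: attacked by Qc7; b7: attacked by Qc7; b8: attacked by Qc7.
Legal moves for White: none.
Not in check and no legal moves → stalemate.

stalemate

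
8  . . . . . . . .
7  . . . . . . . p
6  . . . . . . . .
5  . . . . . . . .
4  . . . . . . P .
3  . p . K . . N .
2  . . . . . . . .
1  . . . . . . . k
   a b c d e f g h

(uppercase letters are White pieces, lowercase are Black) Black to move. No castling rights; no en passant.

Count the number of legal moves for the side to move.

3

Black to move; king on h1.
In check: yes, from the white knight on g3.
Legal moves: Kh2, Kg2, Kg1.
Count: 3.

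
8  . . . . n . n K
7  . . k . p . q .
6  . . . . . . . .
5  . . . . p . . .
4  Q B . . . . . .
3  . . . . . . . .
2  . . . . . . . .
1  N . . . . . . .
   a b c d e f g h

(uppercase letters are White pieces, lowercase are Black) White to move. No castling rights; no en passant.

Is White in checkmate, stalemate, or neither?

checkmate

White to move; white king on h8.
In check: yes, from the black queen on g7.
King squares — g7: attacked by Ne8; h7: attacked by Qg7; g8: attacked by Qg7.
Legal moves for White: none.
In check with no legal moves → checkmate.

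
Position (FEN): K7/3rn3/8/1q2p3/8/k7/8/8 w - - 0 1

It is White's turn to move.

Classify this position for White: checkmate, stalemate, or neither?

White to move; white king on a8.
In check: no.
King squares — a7: attacked by Rd7; b7: attacked by Qb5; b8: attacked by Qb5.
Legal moves for White: none.
Not in check and no legal moves → stalemate.

stalemate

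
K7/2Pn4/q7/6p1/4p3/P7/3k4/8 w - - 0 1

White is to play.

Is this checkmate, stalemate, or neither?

checkmate

White to move; white king on a8.
In check: yes, from the black queen on a6.
King squares — a7: attacked by Qa6; b7: attacked by Qa6; b8: attacked by Nd7.
Legal moves for White: none.
In check with no legal moves → checkmate.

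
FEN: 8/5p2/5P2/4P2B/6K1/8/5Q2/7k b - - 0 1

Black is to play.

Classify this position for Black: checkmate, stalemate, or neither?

Black to move; black king on h1.
In check: no.
King squares — g1: attacked by Qf2; g2: attacked by Qf2; h2: attacked by Qf2.
Legal moves for Black: none.
Not in check and no legal moves → stalemate.

stalemate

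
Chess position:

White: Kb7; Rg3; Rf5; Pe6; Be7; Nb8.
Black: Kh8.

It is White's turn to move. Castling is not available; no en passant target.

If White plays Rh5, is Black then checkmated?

After Rh5: black king on h8; in check: yes, from the white rook on h5.
King squares — g7: attacked by Rg3; h7: attacked by Rh5; g8: attacked by Rg3.
Black has no legal moves → checkmate.

yes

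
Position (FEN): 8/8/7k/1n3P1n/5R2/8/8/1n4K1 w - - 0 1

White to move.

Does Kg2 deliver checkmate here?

After Kg2: black king on h6; in check: no.
Black is not in check, so this cannot be checkmate.

no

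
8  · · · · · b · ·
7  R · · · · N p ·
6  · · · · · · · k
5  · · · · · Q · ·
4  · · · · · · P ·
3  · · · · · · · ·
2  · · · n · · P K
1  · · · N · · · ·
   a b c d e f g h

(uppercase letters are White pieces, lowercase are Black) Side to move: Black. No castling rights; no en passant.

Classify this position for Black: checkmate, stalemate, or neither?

Black to move; black king on h6.
In check: yes, from the white knight on f7.
King squares — g5: attacked by Qf5; h5: attacked by Pg4; g6: attacked by Qf5; g7: own pawn; h7: attacked by Qf5.
Legal moves for Black: none.
In check with no legal moves → checkmate.

checkmate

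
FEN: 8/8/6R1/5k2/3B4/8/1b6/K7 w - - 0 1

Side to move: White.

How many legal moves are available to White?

White to move; king on a1.
In check: yes, from the black bishop on b2.
Legal moves: Kxb2, Ka2, Kb1, Bxb2.
Count: 4.

4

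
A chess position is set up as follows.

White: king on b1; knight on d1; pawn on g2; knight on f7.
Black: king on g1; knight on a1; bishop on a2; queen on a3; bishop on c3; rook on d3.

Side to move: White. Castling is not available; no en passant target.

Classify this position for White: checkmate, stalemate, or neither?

White to move; white king on b1.
In check: yes, from the black bishop on a2.
King squares — a1: attacked by Bc3; c1: attacked by Qa3; a2: attacked by Qa3; b2: attacked by Qa3; c2: attacked by Na1.
Legal moves for White: none.
In check with no legal moves → checkmate.

checkmate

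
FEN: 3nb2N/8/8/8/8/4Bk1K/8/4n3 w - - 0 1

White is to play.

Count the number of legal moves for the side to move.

15

White to move; king on h3.
In check: no.
Legal moves: Nf7, Ng6, Kh4, Kh2, Ba7, Bh6, Bb6, Bg5, Bc5, Bf4, Bd4, Bf2, Bd2, Bg1, Bc1.
Count: 15.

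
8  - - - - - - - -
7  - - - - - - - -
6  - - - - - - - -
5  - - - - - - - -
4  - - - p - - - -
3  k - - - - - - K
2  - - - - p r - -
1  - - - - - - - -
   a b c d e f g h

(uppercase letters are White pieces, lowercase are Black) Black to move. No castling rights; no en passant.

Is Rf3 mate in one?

After Rf3: white king on h3; in check: yes, from the black rook on f3.
White has 4 legal replies: Kh4, Kg4, Kh2, Kg2.
In check but a legal move exists → not checkmate.

no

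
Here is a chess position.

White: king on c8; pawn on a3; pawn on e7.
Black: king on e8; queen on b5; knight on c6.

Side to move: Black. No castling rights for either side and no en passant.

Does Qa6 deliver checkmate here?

After Qa6: white king on c8; in check: yes, from the black queen on a6.
White has 1 legal reply: Kc7.
In check but a legal move exists → not checkmate.

no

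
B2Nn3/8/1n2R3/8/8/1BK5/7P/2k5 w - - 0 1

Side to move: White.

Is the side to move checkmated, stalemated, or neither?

White to move; white king on c3.
In check: no.
Legal moves for White include: Nf7, Nb7, Nc6, Bb7, Bc6, Bad5, Be4, Bf3, Bg2, Bh1, Rxe8, Re7, Rh6, Rg6, Rf6, Rd6, Rc6, Rxb6, ... (list truncated; more exist).
White has legal moves and is not in check → neither.

neither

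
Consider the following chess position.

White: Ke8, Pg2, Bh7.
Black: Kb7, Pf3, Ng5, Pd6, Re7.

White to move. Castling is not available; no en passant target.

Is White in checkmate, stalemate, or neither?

neither

White to move; white king on e8.
In check: yes, from the black rook on e7.
King squares — d7: attacked by Re7; e7: available; f7: attacked by Ng5; d8: available; f8: available.
Legal moves for White: Kf8, Kd8, Kxe7.
White is in check but has 3 legal moves → neither.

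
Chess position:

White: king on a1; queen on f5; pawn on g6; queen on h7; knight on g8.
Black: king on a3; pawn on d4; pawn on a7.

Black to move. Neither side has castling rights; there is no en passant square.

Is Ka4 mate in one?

no

After Ka4: white king on a1; in check: no.
White is not in check, so this cannot be checkmate.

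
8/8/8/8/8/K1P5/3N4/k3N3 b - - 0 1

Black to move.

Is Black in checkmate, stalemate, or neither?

stalemate

Black to move; black king on a1.
In check: no.
King squares — b1: attacked by Nd2; a2: attacked by Ka3; b2: attacked by Ka3.
Legal moves for Black: none.
Not in check and no legal moves → stalemate.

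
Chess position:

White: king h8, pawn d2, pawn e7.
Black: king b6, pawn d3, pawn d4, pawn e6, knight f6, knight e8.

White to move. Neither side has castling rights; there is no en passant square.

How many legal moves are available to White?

0

White to move; king on h8.
In check: no.
Legal moves: none.
Count: 0.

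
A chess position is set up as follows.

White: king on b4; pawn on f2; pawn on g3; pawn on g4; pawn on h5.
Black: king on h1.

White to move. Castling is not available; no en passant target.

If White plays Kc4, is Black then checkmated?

no

After Kc4: black king on h1; in check: no.
Black is not in check, so this cannot be checkmate.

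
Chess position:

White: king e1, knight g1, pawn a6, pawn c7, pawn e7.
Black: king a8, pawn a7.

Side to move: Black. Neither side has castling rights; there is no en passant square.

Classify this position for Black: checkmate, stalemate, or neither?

stalemate

Black to move; black king on a8.
In check: no.
King squares — a7: own pawn; b7: attacked by Pa6; b8: attacked by Pc7.
Legal moves for Black: none.
Not in check and no legal moves → stalemate.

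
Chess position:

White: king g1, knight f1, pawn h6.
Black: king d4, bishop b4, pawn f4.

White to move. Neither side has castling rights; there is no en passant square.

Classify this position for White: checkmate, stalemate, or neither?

neither

White to move; white king on g1.
In check: no.
Legal moves for White: Kh2, Kg2, Kf2, Kh1, Ng3, Ne3, Nh2, Nd2, h7.
White has 9 legal moves and is not in check → neither.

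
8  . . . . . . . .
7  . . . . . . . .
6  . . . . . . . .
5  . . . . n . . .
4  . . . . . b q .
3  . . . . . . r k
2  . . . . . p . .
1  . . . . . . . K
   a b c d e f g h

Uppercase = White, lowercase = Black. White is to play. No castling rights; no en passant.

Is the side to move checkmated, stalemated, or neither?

White to move; white king on h1.
In check: no.
King squares — g1: attacked by Pf2; g2: attacked by Rg3; h2: attacked by Kh3.
Legal moves for White: none.
Not in check and no legal moves → stalemate.

stalemate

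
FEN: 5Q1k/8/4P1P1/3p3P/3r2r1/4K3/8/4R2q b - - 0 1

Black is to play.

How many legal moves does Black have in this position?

Black to move; king on h8.
In check: yes, from the white queen on f8.
Legal moves: none.
Count: 0.

0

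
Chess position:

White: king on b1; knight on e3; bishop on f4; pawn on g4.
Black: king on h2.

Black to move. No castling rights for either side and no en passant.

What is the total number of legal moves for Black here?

3

Black to move; king on h2.
In check: yes, from the white bishop on f4.
Legal moves: Kh3, Kh1, Kg1.
Count: 3.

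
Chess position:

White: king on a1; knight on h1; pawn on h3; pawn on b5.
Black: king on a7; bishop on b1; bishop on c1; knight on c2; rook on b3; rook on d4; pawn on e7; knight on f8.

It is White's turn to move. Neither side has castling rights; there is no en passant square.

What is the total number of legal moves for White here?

White to move; king on a1.
In check: yes, from the black knight on c2.
Legal moves: none.
Count: 0.

0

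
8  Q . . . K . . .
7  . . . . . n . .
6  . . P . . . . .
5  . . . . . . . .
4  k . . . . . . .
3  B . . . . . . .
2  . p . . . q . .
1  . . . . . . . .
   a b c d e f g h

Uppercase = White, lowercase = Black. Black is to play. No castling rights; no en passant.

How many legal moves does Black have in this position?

Black to move; king on a4.
In check: yes, from the white queen on a8.
Legal moves: Kb5, Kb3, Qa7.
Count: 3.

3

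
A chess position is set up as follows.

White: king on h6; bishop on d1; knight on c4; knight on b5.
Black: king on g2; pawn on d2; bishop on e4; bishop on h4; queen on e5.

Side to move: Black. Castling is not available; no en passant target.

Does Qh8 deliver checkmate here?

After Qh8: white king on h6; in check: yes, from the black queen on h8.
King squares — g5: attacked by Bh4; h5: attacked by Qh8; g6: attacked by Be4; g7: attacked by Qh8; h7: attacked by Be4.
White has no legal moves → checkmate.

yes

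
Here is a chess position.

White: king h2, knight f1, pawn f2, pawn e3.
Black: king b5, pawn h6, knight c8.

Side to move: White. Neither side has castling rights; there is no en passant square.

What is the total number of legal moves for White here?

White to move; king on h2.
In check: no.
Legal moves: Kh3, Kg3, Kg2, Kh1, Kg1, Ng3, Nd2, e4, f3, f4.
Count: 10.

10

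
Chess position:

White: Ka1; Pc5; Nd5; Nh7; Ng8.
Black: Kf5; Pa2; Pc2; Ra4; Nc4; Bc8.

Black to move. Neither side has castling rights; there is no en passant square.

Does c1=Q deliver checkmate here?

yes

After c1=Q: white king on a1; in check: yes, from the black queen on c1.
King squares — b1: attacked by Qc1; a2: attacked by Ra4; b2: attacked by Qc1.
White has no legal moves → checkmate.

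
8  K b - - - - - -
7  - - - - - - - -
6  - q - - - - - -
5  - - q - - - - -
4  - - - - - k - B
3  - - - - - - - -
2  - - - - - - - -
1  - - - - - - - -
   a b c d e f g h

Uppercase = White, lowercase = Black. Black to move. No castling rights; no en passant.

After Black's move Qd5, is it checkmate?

yes

After Qd5: white king on a8; in check: yes, from the black queen on d5.
King squares — a7: attacked by Qb6; b7: attacked by Qd5; b8: attacked by Qb6.
White has no legal moves → checkmate.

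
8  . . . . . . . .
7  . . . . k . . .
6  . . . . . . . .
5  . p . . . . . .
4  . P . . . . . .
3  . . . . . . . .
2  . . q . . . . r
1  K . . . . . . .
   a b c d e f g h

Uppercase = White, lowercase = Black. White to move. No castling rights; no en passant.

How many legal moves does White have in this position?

White to move; king on a1.
In check: no.
Legal moves: none.
Count: 0.

0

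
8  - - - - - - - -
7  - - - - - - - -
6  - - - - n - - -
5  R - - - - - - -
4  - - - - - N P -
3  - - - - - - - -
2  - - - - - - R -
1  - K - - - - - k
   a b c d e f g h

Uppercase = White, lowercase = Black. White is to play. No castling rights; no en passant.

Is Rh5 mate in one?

yes

After Rh5: black king on h1; in check: yes, from the white rook on h5.
King squares — g1: attacked by Rg2; g2: attacked by Nf4; h2: attacked by Rg2.
Black has no legal moves → checkmate.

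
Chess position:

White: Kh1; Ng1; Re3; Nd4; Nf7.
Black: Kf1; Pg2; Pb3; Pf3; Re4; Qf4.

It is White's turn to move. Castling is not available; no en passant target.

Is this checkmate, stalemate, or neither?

White to move; white king on h1.
In check: yes, from the black pawn on g2.
King squares — g1: own knight; g2: attacked by Kf1; h2: attacked by Qf4.
Legal moves for White: none.
In check with no legal moves → checkmate.

checkmate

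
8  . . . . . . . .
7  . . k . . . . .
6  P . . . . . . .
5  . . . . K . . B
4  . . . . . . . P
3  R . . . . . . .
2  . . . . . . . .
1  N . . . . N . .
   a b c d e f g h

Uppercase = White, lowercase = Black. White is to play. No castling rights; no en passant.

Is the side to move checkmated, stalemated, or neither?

neither

White to move; white king on e5.
In check: no.
Legal moves for White include: Be8, Bf7, Bg6, Bg4, Bf3, Be2, Bd1, Kf6, Ke6, Kf5, Kd5, Kf4, Ke4, Kd4, Ra5, Ra4, Rh3, Rg3, ... (list truncated; more exist).
White has legal moves and is not in check → neither.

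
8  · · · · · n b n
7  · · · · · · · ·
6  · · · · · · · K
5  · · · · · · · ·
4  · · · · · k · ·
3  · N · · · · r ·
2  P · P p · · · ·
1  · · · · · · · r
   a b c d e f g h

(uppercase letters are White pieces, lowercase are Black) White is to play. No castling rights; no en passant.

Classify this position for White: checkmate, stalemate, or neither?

White to move; white king on h6.
In check: yes, from the black rook on h1.
King squares — g5: attacked by Rg3; h5: attacked by Rh1; g6: attacked by Rg3; g7: attacked by Rg3; h7: attacked by Rh1.
Legal moves for White: none.
In check with no legal moves → checkmate.

checkmate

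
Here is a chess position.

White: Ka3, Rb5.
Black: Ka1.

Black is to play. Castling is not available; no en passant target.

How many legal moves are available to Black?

Black to move; king on a1.
In check: no.
Legal moves: none.
Count: 0.

0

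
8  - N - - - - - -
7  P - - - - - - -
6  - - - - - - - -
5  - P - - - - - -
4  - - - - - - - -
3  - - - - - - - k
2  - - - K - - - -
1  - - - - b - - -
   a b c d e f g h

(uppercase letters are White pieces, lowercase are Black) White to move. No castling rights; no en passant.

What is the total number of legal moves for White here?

7

White to move; king on d2.
In check: yes, from the black bishop on e1.
Legal moves: Ke3, Kd3, Ke2, Kc2, Kxe1, Kd1, Kc1.
Count: 7.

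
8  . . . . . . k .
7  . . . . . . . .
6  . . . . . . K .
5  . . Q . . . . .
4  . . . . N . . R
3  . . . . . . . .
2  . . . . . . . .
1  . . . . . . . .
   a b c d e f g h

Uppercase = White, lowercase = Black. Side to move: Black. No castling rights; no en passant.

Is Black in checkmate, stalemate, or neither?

Black to move; black king on g8.
In check: no.
King squares — f7: attacked by Kg6; g7: attacked by Kg6; h7: attacked by Rh4; f8: attacked by Qc5; h8: attacked by Rh4.
Legal moves for Black: none.
Not in check and no legal moves → stalemate.

stalemate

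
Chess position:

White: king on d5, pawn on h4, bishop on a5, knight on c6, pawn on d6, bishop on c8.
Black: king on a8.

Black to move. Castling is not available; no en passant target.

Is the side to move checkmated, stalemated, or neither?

stalemate

Black to move; black king on a8.
In check: no.
King squares — a7: attacked by Nc6; b7: attacked by Bc8; b8: attacked by Nc6.
Legal moves for Black: none.
Not in check and no legal moves → stalemate.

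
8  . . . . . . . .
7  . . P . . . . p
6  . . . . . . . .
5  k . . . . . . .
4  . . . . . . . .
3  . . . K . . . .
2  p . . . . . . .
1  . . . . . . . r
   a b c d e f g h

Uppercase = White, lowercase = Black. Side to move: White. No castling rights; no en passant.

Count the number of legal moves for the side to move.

White to move; king on d3.
In check: no.
Legal moves: Ke4, Kd4, Kc4, Ke3, Kc3, Ke2, Kd2, Kc2, c8=Q, c8=R, c8=B, c8=N.
Count: 12.

12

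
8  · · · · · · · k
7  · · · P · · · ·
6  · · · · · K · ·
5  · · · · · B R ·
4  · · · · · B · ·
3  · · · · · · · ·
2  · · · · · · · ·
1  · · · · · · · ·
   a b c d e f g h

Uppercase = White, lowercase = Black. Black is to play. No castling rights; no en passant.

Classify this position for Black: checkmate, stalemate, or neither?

stalemate

Black to move; black king on h8.
In check: no.
King squares — g7: attacked by Rg5; h7: attacked by Bf5; g8: attacked by Rg5.
Legal moves for Black: none.
Not in check and no legal moves → stalemate.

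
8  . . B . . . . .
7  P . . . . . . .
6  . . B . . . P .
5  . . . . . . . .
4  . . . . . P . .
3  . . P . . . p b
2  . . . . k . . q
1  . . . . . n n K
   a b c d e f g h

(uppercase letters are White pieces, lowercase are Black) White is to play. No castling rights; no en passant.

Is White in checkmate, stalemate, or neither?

White to move; white king on h1.
In check: yes, from the black queen on h2.
King squares — g1: attacked by Qh2; g2: attacked by Qh2; h2: attacked by Nf1.
Legal moves for White: none.
In check with no legal moves → checkmate.

checkmate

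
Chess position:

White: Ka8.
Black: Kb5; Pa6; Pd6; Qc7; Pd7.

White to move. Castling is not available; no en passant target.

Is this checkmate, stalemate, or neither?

stalemate

White to move; white king on a8.
In check: no.
King squares — a7: attacked by Qc7; b7: attacked by Qc7; b8: attacked by Qc7.
Legal moves for White: none.
Not in check and no legal moves → stalemate.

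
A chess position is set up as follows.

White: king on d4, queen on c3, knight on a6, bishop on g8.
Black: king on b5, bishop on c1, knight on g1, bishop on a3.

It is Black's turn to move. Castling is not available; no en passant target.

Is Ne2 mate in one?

no

After Ne2: white king on d4; in check: yes, from the black knight on e2.
White has 4 legal replies: Ke5, Kd5, Ke4, Kd3.
In check but a legal move exists → not checkmate.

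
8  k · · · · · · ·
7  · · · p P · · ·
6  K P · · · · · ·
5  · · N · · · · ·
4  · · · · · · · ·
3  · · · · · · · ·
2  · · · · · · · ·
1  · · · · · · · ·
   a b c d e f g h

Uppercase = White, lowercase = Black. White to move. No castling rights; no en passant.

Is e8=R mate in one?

yes

After e8=R: black king on a8; in check: yes, from the white rook on e8.
King squares — a7: attacked by Ka6; b7: attacked by Nc5; b8: attacked by Re8.
Black has no legal moves → checkmate.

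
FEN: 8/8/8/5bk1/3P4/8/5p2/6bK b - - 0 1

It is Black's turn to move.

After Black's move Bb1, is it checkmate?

no

After Bb1: white king on h1; in check: no.
White is not in check, so this cannot be checkmate.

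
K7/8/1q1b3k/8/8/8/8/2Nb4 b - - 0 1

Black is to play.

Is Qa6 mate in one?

yes

After Qa6: white king on a8; in check: yes, from the black queen on a6.
King squares — a7: attacked by Qa6; b7: attacked by Qa6; b8: attacked by Bd6.
White has no legal moves → checkmate.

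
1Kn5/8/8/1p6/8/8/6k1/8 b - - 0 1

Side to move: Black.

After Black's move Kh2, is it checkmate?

After Kh2: white king on b8; in check: no.
White is not in check, so this cannot be checkmate.

no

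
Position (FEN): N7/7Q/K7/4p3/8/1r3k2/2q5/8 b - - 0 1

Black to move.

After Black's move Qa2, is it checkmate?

yes

After Qa2: white king on a6; in check: yes, from the black queen on a2.
King squares — a5: attacked by Qa2; b5: attacked by Rb3; b6: attacked by Rb3; a7: attacked by Qa2; b7: attacked by Rb3.
White has no legal moves → checkmate.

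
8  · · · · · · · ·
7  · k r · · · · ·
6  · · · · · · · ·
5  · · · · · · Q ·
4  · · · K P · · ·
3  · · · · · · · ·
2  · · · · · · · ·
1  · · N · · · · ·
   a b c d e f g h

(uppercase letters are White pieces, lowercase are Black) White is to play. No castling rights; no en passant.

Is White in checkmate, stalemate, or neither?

neither

White to move; white king on d4.
In check: no.
Legal moves for White include: Qg8, Qd8, Qg7, Qe7, Qh6, Qg6, Qf6, Qh5, Qf5, Qe5, Qd5+, Qc5, Qb5+, Qa5, Qh4, Qg4, Qf4, Qg3, ... (list truncated; more exist).
White has legal moves and is not in check → neither.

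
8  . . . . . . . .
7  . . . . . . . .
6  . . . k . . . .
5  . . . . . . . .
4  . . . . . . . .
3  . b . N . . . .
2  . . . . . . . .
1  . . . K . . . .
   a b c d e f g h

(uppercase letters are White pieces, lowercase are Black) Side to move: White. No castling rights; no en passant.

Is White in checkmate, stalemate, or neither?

White to move; white king on d1.
In check: yes, from the black bishop on b3.
Legal moves for White: Ke2, Kd2, Ke1, Kc1.
White is in check but has 4 legal moves → neither.

neither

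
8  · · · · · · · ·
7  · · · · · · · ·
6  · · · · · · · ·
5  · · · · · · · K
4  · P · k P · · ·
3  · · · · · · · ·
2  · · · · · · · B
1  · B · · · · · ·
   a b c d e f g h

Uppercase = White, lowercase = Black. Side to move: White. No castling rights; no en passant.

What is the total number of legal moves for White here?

17

White to move; king on h5.
In check: no.
Legal moves: Kh6, Kg6, Kg5, Kh4, Kg4, Bb8, Bc7, Bd6, Be5+, Bf4, Bg3, Bg1+, Bd3, Bc2, Ba2, e5, b5.
Count: 17.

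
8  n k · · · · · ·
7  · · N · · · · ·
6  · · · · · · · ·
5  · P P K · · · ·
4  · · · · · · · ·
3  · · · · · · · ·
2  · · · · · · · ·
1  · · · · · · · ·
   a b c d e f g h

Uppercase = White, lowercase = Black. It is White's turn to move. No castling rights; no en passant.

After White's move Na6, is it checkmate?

no

After Na6: black king on b8; in check: yes, from the white knight on a6.
Black has 3 legal replies: Kc8, Kb7, Ka7.
In check but a legal move exists → not checkmate.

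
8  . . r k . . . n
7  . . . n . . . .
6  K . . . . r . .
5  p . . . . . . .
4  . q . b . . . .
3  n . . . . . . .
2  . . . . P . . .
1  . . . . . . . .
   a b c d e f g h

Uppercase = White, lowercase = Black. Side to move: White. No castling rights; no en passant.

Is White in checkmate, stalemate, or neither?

White to move; white king on a6.
In check: yes, from the black rook on f6.
King squares — a5: attacked by Qb4; b5: attacked by Na3; b6: attacked by Qb4; a7: attacked by Bd4; b7: attacked by Qb4.
Legal moves for White: none.
In check with no legal moves → checkmate.

checkmate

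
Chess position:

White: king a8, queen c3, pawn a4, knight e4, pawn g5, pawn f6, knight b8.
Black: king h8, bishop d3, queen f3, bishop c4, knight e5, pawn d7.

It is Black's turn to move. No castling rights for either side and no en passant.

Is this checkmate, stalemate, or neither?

neither

Black to move; black king on h8.
In check: no.
Legal moves for Black include: Kg8, Kh7, Nf7, Ng6, Nc6, Ng4, Bg8, Bf7, Be6, Ba6, Bd5+, Bb5, Bb3, Ba2, Qxf6, Qh5, Qf5, Qg4, ... (list truncated; more exist).
Black has legal moves and is not in check → neither.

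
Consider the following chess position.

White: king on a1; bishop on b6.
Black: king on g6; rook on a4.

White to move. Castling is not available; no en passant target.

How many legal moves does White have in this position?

White to move; king on a1.
In check: yes, from the black rook on a4.
Legal moves: Kb2, Kb1.
Count: 2.

2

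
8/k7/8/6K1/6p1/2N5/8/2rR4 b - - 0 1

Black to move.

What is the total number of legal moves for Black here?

11

Black to move; king on a7.
In check: no.
Legal moves: Kb8, Ka8, Kb7, Kb6, Ka6, Rxc3, Rc2, Rxd1, Rb1, Ra1, g3.
Count: 11.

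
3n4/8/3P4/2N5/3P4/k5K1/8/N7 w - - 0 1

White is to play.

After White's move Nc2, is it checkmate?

no

After Nc2: black king on a3; in check: yes, from the white knight on c2.
Black has 2 legal replies: Kb2, Ka2.
In check but a legal move exists → not checkmate.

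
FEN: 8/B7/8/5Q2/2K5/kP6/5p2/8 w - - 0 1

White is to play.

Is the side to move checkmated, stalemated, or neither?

neither

White to move; white king on c4.
In check: no.
Legal moves for White include: Bb8, Bb6, Bc5+, Bd4, Be3, Bxf2, Qf8+, Qc8, Qh7, Qf7, Qd7, Qg6, Qf6, Qe6, Qh5, Qg5, Qe5, Qd5, ... (list truncated; more exist).
White has legal moves and is not in check → neither.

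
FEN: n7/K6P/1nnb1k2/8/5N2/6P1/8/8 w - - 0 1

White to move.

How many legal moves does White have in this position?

White to move; king on a7.
In check: yes, from the black knight on c6.
Legal moves: Kb7, Ka6.
Count: 2.

2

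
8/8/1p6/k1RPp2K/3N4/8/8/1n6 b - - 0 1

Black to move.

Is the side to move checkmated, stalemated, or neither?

neither

Black to move; black king on a5.
In check: yes, from the white rook on c5.
Legal moves for Black: Ka6, Kb4, Ka4, bxc5, b5.
Black is in check but has 5 legal moves → neither.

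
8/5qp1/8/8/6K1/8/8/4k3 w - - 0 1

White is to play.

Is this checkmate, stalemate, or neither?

neither

White to move; white king on g4.
In check: no.
Legal moves for White: Kg5, Kh4, Kh3, Kg3.
White has 4 legal moves and is not in check → neither.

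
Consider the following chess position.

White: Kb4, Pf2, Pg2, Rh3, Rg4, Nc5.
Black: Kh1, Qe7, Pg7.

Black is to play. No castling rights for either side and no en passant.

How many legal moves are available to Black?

1

Black to move; king on h1.
In check: yes, from the white rook on h3.
Legal moves: Kg1.
Count: 1.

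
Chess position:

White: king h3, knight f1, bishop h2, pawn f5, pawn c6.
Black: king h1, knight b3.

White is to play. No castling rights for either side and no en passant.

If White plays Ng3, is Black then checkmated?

yes

After Ng3: black king on h1; in check: yes, from the white knight on g3.
King squares — g1: attacked by Bh2; g2: attacked by Kh3; h2: attacked by Kh3.
Black has no legal moves → checkmate.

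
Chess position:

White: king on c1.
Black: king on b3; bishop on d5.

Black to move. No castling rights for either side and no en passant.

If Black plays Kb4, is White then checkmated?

After Kb4: white king on c1; in check: no.
White is not in check, so this cannot be checkmate.

no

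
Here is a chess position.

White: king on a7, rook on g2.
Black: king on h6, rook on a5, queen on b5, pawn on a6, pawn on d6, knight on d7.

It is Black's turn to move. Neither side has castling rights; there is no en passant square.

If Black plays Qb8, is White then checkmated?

After Qb8: white king on a7; in check: yes, from the black queen on b8.
King squares — a6: attacked by Ra5; b6: attacked by Nd7; b7: attacked by Qb8; a8: attacked by Qb8; b8: attacked by Nd7.
White has no legal moves → checkmate.

yes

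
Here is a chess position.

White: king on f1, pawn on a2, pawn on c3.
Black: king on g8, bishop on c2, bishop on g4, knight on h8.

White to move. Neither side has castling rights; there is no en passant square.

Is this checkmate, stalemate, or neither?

White to move; white king on f1.
In check: no.
Legal moves for White: Kg2, Kf2, Kg1, Ke1, c4, a3, a4.
White has 7 legal moves and is not in check → neither.

neither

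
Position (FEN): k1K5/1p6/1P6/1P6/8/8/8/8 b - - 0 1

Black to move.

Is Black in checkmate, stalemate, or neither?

Black to move; black king on a8.
In check: no.
King squares — a7: attacked by Pb6; b7: own pawn; b8: attacked by Kc8.
Legal moves for Black: none.
Not in check and no legal moves → stalemate.

stalemate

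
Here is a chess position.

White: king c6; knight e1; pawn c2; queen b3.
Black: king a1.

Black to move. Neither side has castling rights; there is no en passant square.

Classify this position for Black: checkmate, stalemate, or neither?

stalemate

Black to move; black king on a1.
In check: no.
King squares — b1: attacked by Qb3; a2: attacked by Qb3; b2: attacked by Qb3.
Legal moves for Black: none.
Not in check and no legal moves → stalemate.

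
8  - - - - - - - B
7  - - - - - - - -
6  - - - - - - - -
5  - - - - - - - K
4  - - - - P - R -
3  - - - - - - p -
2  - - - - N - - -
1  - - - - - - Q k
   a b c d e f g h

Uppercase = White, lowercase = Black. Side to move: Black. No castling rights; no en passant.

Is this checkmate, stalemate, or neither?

Black to move; black king on h1.
In check: yes, from the white queen on g1.
King squares — g1: attacked by Ne2; g2: attacked by Qg1; h2: attacked by Qg1.
Legal moves for Black: none.
In check with no legal moves → checkmate.

checkmate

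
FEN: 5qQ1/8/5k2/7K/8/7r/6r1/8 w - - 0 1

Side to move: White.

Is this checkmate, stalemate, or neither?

checkmate

White to move; white king on h5.
In check: yes, from the black rook on h3.
King squares — g4: attacked by Rg2; h4: attacked by Rh3; g5: attacked by Rg2; g6: attacked by Rg2; h6: attacked by Rh3.
Legal moves for White: none.
In check with no legal moves → checkmate.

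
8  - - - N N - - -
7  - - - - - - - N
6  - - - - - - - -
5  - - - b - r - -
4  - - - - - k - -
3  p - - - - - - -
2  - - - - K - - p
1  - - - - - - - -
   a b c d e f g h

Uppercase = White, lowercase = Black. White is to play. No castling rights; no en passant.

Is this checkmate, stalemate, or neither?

White to move; white king on e2.
In check: no.
Legal moves for White: Ng7, Nc7, Nef6, Nd6, Nf7, Nb7, Ne6+, Nc6, Nf8, Nhf6, Ng5, Kd3, Kf2, Kd2, Kf1, Ke1, Kd1.
White has 17 legal moves and is not in check → neither.

neither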